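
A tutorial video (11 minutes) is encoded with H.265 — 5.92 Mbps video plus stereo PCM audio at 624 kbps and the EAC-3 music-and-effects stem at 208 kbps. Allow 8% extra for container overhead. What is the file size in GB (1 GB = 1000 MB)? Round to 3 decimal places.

11 min = 660 s
Audio total: 624 + 208 = 832 kbps = 0.832 Mbps.
Total bitrate: 5.92 + 0.832 = 6.752 Mbps.
Stream data: 6.752 Mbps × 660 s = 4456.3 Mb.
With 8% container overhead: ×1.08.
4,813 Mb ÷ 8 = 601.6 MB → 0.6016 GB.

0.602 GB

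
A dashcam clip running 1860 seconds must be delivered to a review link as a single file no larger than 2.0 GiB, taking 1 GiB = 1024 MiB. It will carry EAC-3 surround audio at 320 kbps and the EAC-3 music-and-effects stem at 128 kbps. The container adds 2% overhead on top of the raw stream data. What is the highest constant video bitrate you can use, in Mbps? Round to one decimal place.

8.6 Mbps

Budget: 2.0 GiB = 17179.9 Mb.
Stream payload after overhead: 17179.9 / 1.02 = 16843.0 Mb.
Total bitrate budget: 16843.0 Mb / 1860 s = 9.055 Mbps.
Audio total: 320 + 128 = 448 kbps = 0.448 Mbps.
Video: 9.055 − 0.448 = 8.607 Mbps.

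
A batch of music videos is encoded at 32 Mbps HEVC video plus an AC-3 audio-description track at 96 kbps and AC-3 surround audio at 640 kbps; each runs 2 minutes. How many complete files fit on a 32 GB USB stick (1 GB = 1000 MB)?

65

2 min = 120 s
Audio total: 96 + 640 = 736 kbps = 0.736 Mbps.
Total bitrate: 32.736 Mbps.
Per item: 32.736 Mbps × 120 s = 3,928 Mb = 491.0 MB.
Capacity: 32 GB = 256,000 Mb; 65.17 items → 65 complete.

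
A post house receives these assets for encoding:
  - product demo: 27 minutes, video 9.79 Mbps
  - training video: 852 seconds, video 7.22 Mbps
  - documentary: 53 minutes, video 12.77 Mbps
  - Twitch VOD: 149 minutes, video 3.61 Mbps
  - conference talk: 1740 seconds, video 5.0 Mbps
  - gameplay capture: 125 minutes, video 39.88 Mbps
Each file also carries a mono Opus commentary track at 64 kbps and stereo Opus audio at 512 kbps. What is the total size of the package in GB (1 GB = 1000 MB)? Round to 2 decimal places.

Audio total: 64 + 512 = 576 kbps = 0.576 Mbps.
product demo: 10.366 Mbps × 1620 s = 16792.9 Mb
training video: 7.796 Mbps × 852 s = 6642.2 Mb
documentary: 13.346 Mbps × 3180 s = 42440.3 Mb
Twitch VOD: 4.186 Mbps × 8940 s = 37422.8 Mb
conference talk: 5.576 Mbps × 1740 s = 9702.2 Mb
gameplay capture: 40.456 Mbps × 7500 s = 303420.0 Mb
Total: 416420.5 Mb = 52052.6 MB.
= 52.05 GB.

52.05 GB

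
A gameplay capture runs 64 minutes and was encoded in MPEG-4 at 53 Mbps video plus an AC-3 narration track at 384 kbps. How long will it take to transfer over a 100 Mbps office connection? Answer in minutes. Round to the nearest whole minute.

34 minutes

64 min = 3840 s
Audio: 384 kbps = 0.384 Mbps.
Total bitrate: 53.384 Mbps.
File: 53.384 Mbps × 3840 s = 204994.6 Mb.
At 100 Mbps: 204994.6 / 100 = 2049.9 s ≈ 34.2 minutes.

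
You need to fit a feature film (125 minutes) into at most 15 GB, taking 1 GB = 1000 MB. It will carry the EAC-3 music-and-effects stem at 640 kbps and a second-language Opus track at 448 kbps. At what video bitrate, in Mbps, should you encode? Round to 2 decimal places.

14.91 Mbps

Budget: 15 GB = 120000.0 Mb.
125 min = 7500 s
Total bitrate budget: 120000.0 Mb / 7500 s = 16.000 Mbps.
Audio total: 640 + 448 = 1088 kbps = 1.088 Mbps.
Video: 16.000 − 1.088 = 14.912 Mbps.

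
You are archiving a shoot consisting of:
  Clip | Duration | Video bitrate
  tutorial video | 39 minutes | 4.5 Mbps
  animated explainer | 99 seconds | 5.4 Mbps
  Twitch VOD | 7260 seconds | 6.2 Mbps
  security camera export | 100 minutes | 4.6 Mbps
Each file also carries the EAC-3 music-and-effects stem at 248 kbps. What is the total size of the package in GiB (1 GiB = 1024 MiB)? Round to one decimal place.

Audio: 248 kbps = 0.248 Mbps.
tutorial video: 4.748 Mbps × 2340 s = 11110.3 Mb
animated explainer: 5.648 Mbps × 99 s = 559.2 Mb
Twitch VOD: 6.448 Mbps × 7260 s = 46812.5 Mb
security camera export: 4.848 Mbps × 6000 s = 29088.0 Mb
Total: 87570.0 Mb = 10946.2 MB.
= 10.19 GiB.

10.2 GiB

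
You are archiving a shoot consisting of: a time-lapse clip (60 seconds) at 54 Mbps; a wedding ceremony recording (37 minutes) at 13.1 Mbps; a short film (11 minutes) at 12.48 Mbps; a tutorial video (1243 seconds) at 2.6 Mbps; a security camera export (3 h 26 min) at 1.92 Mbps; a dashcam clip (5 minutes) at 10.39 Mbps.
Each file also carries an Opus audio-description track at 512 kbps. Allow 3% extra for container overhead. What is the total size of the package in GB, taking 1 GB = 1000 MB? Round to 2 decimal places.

10.21 GB

Audio: 512 kbps = 0.512 Mbps.
time-lapse clip: 54.512 Mbps × 60 s × 1.03 = 3368.8 Mb
wedding ceremony recording: 13.612 Mbps × 2220 s × 1.03 = 31125.2 Mb
short film: 12.992 Mbps × 660 s × 1.03 = 8832.0 Mb
tutorial video: 3.112 Mbps × 1243 s × 1.03 = 3984.3 Mb
security camera export: 2.432 Mbps × 12360 s × 1.03 = 30961.3 Mb
dashcam clip: 10.902 Mbps × 300 s × 1.03 = 3368.7 Mb
Total: 81640.3 Mb = 10205.0 MB.
= 10.21 GB.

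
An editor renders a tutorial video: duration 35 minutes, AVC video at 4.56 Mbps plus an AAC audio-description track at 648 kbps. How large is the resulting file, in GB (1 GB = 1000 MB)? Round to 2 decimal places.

35 min = 2100 s
Audio: 648 kbps = 0.648 Mbps.
Total bitrate: 4.56 + 0.648 = 5.208 Mbps.
Stream data: 5.208 Mbps × 2100 s = 10936.8 Mb.
10,937 Mb ÷ 8 = 1,367 MB → 1.367 GB.

1.37 GB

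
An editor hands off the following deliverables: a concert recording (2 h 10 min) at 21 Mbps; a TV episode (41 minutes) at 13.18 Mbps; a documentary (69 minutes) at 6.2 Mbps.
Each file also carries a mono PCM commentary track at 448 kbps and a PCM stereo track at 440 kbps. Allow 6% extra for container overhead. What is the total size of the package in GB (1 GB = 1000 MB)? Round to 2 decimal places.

31.09 GB

Audio total: 448 + 440 = 888 kbps = 0.888 Mbps.
concert recording: 21.888 Mbps × 7800 s × 1.06 = 180970.0 Mb
TV episode: 14.068 Mbps × 2460 s × 1.06 = 36683.7 Mb
documentary: 7.088 Mbps × 4140 s × 1.06 = 31105.0 Mb
Total: 248758.7 Mb = 31094.8 MB.
= 31.09 GB.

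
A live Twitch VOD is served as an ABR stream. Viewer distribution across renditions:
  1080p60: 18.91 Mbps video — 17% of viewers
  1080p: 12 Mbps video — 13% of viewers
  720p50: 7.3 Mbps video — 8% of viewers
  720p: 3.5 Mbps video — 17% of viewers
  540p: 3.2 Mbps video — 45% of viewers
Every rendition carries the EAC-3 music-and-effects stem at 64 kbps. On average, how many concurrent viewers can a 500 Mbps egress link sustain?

Audio: 64 kbps = 0.064 Mbps.
Average per-viewer bitrate: 0.17×18.974 + 0.13×12.064 + 0.08×7.364 + 0.17×3.564 + 0.45×3.264 = 7.458 Mbps.
500 Mbps = 500.0 Mbps; 500.0 / 7.458 = 67.04 → 67.

67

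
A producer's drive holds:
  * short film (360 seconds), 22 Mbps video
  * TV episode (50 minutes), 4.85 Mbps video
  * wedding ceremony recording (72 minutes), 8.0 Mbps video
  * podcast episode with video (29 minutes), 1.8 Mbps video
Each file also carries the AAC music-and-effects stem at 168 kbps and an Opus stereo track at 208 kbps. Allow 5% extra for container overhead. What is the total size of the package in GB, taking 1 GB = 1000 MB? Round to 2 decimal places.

8.36 GB

Audio total: 168 + 208 = 376 kbps = 0.376 Mbps.
short film: 22.376 Mbps × 360 s × 1.05 = 8458.1 Mb
TV episode: 5.226 Mbps × 3000 s × 1.05 = 16461.9 Mb
wedding ceremony recording: 8.376 Mbps × 4320 s × 1.05 = 37993.5 Mb
podcast episode with video: 2.176 Mbps × 1740 s × 1.05 = 3975.6 Mb
Total: 66889.1 Mb = 8361.1 MB.
= 8.361 GB.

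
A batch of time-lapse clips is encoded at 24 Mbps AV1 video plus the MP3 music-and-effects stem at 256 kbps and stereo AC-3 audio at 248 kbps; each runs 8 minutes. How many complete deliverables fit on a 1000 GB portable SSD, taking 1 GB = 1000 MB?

8 min = 480 s
Audio total: 256 + 248 = 504 kbps = 0.504 Mbps.
Total bitrate: 24.504 Mbps.
Per item: 24.504 Mbps × 480 s = 11,762 Mb = 1,470 MB.
Capacity: 1000 GB = 8,000,000 Mb; 680.16 items → 680 complete.

680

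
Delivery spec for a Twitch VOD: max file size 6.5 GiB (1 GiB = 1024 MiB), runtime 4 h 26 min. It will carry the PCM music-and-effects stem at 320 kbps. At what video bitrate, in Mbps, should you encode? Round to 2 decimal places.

3.18 Mbps

Budget: 6.5 GiB = 55834.6 Mb.
4 h 26 min = 266 min = 15960 s
Total bitrate budget: 55834.6 Mb / 15960 s = 3.498 Mbps.
Audio: 320 kbps = 0.320 Mbps.
Video: 3.498 − 0.320 = 3.178 Mbps.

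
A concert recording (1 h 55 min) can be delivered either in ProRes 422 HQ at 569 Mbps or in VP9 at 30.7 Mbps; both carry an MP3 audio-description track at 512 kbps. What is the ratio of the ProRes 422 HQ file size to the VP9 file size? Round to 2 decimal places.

1 h 55 min = 115 min = 6900 s
Audio: 512 kbps = 0.512 Mbps.
ProRes 422 HQ: 569.512 Mbps × 6900 s = 3929632.8 Mb = 491.204 GB.
VP9: 31.212 Mbps × 6900 s = 215362.8 Mb = 26.920 GB.
Ratio: 491.204 / 26.920 = 18.247.

18.25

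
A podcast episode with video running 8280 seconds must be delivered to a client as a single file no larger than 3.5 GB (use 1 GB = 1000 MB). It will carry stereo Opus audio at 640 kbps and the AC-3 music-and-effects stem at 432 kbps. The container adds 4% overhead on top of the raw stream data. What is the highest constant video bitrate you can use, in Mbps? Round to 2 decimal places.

2.18 Mbps

Budget: 3.5 GB = 28000.0 Mb.
Stream payload after overhead: 28000.0 / 1.04 = 26923.1 Mb.
Total bitrate budget: 26923.1 Mb / 8280 s = 3.252 Mbps.
Audio total: 640 + 432 = 1072 kbps = 1.072 Mbps.
Video: 3.252 − 1.072 = 2.180 Mbps.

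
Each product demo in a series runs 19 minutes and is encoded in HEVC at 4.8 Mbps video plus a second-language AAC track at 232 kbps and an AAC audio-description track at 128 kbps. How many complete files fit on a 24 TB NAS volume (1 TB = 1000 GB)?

32639

19 min = 1140 s
Audio total: 232 + 128 = 360 kbps = 0.360 Mbps.
Total bitrate: 5.160 Mbps.
Per item: 5.160 Mbps × 1140 s = 5,882 Mb = 735.3 MB.
Capacity: 24 TB = 192,000,000 Mb; 32639.74 items → 32639 complete.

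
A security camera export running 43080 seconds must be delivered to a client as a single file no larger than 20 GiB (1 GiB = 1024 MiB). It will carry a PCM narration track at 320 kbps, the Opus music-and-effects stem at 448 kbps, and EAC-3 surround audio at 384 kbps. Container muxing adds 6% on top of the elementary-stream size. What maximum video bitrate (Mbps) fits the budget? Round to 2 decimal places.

2.61 Mbps

Budget: 20 GiB = 171798.7 Mb.
Stream payload after overhead: 171798.7 / 1.06 = 162074.2 Mb.
Total bitrate budget: 162074.2 Mb / 43080 s = 3.762 Mbps.
Audio total: 320 + 448 + 384 = 1152 kbps = 1.152 Mbps.
Video: 3.762 − 1.152 = 2.610 Mbps.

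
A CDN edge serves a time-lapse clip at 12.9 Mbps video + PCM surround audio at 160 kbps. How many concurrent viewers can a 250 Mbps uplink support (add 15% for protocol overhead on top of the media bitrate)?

Audio: 160 kbps = 0.160 Mbps.
Per-viewer media rate: 13.060 Mbps.
On the wire with 15% overhead: 15.019 Mbps.
250 Mbps = 250.0 Mbps; 250.0 / 15.019 = 16.65 → 16 viewers.

16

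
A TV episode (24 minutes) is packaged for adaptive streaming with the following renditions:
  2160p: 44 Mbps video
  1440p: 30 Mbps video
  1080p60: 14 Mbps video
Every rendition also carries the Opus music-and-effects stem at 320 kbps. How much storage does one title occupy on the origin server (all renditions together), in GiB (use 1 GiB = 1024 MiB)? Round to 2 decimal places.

14.91 GiB

24 min = 1440 s
Audio: 320 kbps = 0.320 Mbps.
Sum of rendition bitrates: (44+0.320) + (30+0.320) + (14+0.320) = 88.960 Mbps.
× 1440 s = 128,102 Mb = 16,013 MB = 14.91 GiB.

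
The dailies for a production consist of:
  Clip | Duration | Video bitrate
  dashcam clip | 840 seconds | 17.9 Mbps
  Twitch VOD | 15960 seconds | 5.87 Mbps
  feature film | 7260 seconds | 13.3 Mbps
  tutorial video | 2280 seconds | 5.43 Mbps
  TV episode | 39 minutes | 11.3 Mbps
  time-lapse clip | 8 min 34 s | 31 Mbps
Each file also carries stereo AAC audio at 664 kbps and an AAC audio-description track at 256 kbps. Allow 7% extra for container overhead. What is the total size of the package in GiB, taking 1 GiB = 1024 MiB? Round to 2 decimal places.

Audio total: 664 + 256 = 920 kbps = 0.920 Mbps.
dashcam clip: 18.820 Mbps × 840 s × 1.07 = 16915.4 Mb
Twitch VOD: 6.790 Mbps × 15960 s × 1.07 = 115954.2 Mb
feature film: 14.220 Mbps × 7260 s × 1.07 = 110463.8 Mb
tutorial video: 6.350 Mbps × 2280 s × 1.07 = 15491.5 Mb
TV episode: 12.220 Mbps × 2340 s × 1.07 = 30596.4 Mb
time-lapse clip: 31.920 Mbps × 514 s × 1.07 = 17555.4 Mb
Total: 306976.7 Mb = 38372.1 MB.
= 35.74 GiB.

35.74 GiB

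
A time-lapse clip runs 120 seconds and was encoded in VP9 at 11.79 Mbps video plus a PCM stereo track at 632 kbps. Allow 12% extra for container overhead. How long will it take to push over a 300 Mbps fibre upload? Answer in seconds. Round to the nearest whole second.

6 seconds

Audio: 632 kbps = 0.632 Mbps.
Total bitrate: 12.422 Mbps.
File: 12.422 Mbps × 120 s = 1490.6 Mb.
With 12% container overhead: ×1.12. → 1669.5 Mb.
At 300 Mbps: 1669.5 / 300 = 5.6 s ≈ 5.57 seconds.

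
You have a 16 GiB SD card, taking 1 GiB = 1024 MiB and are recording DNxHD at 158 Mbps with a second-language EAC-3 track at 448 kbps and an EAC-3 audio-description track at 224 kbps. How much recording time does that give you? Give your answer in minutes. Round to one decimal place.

Audio total: 448 + 224 = 672 kbps = 0.672 Mbps.
Total bitrate: 158 + 0.672 = 158.672 Mbps.
Capacity: 16 GiB = 137,439 Mb.
Recording time: 137,439 / 158.672 = 866.2 s ≈ 14.4 minutes.

14.4 minutes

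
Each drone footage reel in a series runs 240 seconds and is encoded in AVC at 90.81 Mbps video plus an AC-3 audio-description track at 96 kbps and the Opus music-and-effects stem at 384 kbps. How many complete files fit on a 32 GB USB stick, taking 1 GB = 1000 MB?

Audio total: 96 + 384 = 480 kbps = 0.480 Mbps.
Total bitrate: 91.290 Mbps.
Per item: 91.290 Mbps × 240 s = 21,910 Mb = 2,739 MB.
Capacity: 32 GB = 256,000 Mb; 11.68 items → 11 complete.

11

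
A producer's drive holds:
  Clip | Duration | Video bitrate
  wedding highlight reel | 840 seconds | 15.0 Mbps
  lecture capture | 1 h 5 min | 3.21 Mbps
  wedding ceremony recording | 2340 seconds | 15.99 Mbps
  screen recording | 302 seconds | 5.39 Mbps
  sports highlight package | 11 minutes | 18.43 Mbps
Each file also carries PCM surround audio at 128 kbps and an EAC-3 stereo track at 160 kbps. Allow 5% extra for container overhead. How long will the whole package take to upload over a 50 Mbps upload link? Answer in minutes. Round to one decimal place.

27.5 minutes

Audio total: 128 + 160 = 288 kbps = 0.288 Mbps.
wedding highlight reel: 15.288 Mbps × 840 s × 1.05 = 13484.0 Mb
lecture capture: 3.498 Mbps × 3900 s × 1.05 = 14324.3 Mb
wedding ceremony recording: 16.278 Mbps × 2340 s × 1.05 = 39995.0 Mb
screen recording: 5.678 Mbps × 302 s × 1.05 = 1800.5 Mb
sports highlight package: 18.718 Mbps × 660 s × 1.05 = 12971.6 Mb
Total: 82575.4 Mb = 10321.9 MB.
At 50 Mbps: 82575.4 / 50 = 1652 s ≈ 27.5 minutes.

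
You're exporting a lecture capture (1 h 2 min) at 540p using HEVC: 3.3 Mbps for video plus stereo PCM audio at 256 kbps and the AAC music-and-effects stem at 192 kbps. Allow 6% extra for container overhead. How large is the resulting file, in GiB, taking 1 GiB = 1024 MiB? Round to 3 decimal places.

1.721 GiB

1 h 2 min = 62 min = 3720 s
Audio total: 256 + 192 = 448 kbps = 0.448 Mbps.
Total bitrate: 3.3 + 0.448 = 3.748 Mbps.
Stream data: 3.748 Mbps × 3720 s = 13942.6 Mb.
With 6% container overhead: ×1.06.
14,779 Mb = 1,847,389,200 bytes ÷ 1,073,741,824 = 1.721 GiB.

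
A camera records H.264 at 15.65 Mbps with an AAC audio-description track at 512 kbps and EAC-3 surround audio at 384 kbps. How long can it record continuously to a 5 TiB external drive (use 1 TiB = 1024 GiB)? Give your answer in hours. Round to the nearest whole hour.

738 hours

Audio total: 512 + 384 = 896 kbps = 0.896 Mbps.
Total bitrate: 15.65 + 0.896 = 16.546 Mbps.
Capacity: 5 TiB = 43,980,465 Mb.
Recording time: 43,980,465 / 16.546 = 2,658,072 s ≈ 738 hours.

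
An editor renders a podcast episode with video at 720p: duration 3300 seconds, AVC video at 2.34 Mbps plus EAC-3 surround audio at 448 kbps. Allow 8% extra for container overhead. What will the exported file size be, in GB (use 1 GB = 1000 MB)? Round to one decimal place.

1.2 GB

Audio: 448 kbps = 0.448 Mbps.
Total bitrate: 2.34 + 0.448 = 2.788 Mbps.
Stream data: 2.788 Mbps × 3300 s = 9200.4 Mb.
With 8% container overhead: ×1.08.
9,936 Mb ÷ 8 = 1,242 MB → 1.242 GB.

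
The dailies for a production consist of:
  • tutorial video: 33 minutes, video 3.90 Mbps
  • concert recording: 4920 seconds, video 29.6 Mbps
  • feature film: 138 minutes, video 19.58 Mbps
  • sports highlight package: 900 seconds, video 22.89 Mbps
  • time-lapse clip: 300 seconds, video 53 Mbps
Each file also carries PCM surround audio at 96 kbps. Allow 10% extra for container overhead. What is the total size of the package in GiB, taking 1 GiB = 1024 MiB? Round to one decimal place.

Audio: 96 kbps = 0.096 Mbps.
tutorial video: 3.996 Mbps × 1980 s × 1.10 = 8703.3 Mb
concert recording: 29.696 Mbps × 4920 s × 1.10 = 160714.8 Mb
feature film: 19.676 Mbps × 8280 s × 1.10 = 179209.0 Mb
sports highlight package: 22.986 Mbps × 900 s × 1.10 = 22756.1 Mb
time-lapse clip: 53.096 Mbps × 300 s × 1.10 = 17521.7 Mb
Total: 388904.9 Mb = 48613.1 MB.
= 45.27 GiB.

45.3 GiB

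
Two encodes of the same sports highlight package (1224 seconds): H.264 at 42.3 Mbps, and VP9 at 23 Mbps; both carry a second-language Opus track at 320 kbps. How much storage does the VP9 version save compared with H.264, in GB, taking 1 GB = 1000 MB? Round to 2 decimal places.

2.95 GB

Audio: 320 kbps = 0.320 Mbps.
H.264: 42.620 Mbps × 1224 s = 52166.9 Mb = 6.521 GB.
VP9: 23.320 Mbps × 1224 s = 28543.7 Mb = 3.568 GB.
Saving: 6.521 − 3.568 = 2.953 GB.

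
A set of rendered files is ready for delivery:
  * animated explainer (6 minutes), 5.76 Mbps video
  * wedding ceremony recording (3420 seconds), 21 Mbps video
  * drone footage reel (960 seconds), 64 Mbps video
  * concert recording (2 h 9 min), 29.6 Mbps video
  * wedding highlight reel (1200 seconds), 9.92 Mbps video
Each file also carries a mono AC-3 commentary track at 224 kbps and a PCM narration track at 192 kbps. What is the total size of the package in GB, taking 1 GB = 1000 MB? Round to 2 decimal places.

Audio total: 224 + 192 = 416 kbps = 0.416 Mbps.
animated explainer: 6.176 Mbps × 360 s = 2223.4 Mb
wedding ceremony recording: 21.416 Mbps × 3420 s = 73242.7 Mb
drone footage reel: 64.416 Mbps × 960 s = 61839.4 Mb
concert recording: 30.016 Mbps × 7740 s = 232323.8 Mb
wedding highlight reel: 10.336 Mbps × 1200 s = 12403.2 Mb
Total: 382032.5 Mb = 47754.1 MB.
= 47.75 GB.

47.75 GB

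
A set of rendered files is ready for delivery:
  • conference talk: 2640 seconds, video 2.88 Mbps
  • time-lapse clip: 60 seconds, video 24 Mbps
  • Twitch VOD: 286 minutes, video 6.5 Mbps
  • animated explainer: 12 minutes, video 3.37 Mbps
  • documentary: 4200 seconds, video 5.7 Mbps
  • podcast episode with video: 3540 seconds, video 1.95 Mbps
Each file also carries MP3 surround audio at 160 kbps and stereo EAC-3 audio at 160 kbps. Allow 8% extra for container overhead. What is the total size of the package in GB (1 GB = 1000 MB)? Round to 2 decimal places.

Audio total: 160 + 160 = 320 kbps = 0.320 Mbps.
conference talk: 3.200 Mbps × 2640 s × 1.08 = 9123.8 Mb
time-lapse clip: 24.320 Mbps × 60 s × 1.08 = 1575.9 Mb
Twitch VOD: 6.820 Mbps × 17160 s × 1.08 = 126393.7 Mb
animated explainer: 3.690 Mbps × 720 s × 1.08 = 2869.3 Mb
documentary: 6.020 Mbps × 4200 s × 1.08 = 27306.7 Mb
podcast episode with video: 2.270 Mbps × 3540 s × 1.08 = 8678.7 Mb
Total: 175948.2 Mb = 21993.5 MB.
= 21.99 GB.

21.99 GB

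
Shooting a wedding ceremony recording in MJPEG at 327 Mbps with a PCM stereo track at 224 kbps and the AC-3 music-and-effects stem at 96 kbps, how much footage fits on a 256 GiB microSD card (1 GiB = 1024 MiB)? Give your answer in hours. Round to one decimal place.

1.9 hours

Audio total: 224 + 96 = 320 kbps = 0.320 Mbps.
Total bitrate: 327 + 0.320 = 327.320 Mbps.
Capacity: 256 GiB = 2,199,023 Mb.
Recording time: 2,199,023 / 327.320 = 6,718 s ≈ 1.87 hours.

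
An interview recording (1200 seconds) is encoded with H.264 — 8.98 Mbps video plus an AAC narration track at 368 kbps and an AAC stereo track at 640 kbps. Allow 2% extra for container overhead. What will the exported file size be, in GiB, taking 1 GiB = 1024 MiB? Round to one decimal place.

Audio total: 368 + 640 = 1008 kbps = 1.008 Mbps.
Total bitrate: 8.98 + 1.008 = 9.988 Mbps.
Stream data: 9.988 Mbps × 1200 s = 11985.6 Mb.
With 2% container overhead: ×1.02.
12,225 Mb = 1,528,164,000 bytes ÷ 1,073,741,824 = 1.423 GiB.

1.4 GiB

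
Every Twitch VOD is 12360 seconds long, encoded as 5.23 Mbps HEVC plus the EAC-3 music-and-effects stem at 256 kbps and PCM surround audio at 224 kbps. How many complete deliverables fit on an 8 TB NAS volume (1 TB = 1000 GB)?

906

Audio total: 256 + 224 = 480 kbps = 0.480 Mbps.
Total bitrate: 5.710 Mbps.
Per item: 5.710 Mbps × 12360 s = 70,576 Mb = 8,822 MB.
Capacity: 8 TB = 64,000,000 Mb; 906.83 items → 906 complete.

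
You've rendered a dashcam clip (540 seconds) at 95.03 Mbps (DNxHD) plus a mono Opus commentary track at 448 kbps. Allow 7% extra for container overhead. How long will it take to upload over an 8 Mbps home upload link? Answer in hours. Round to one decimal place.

1.9 hours

Audio: 448 kbps = 0.448 Mbps.
Total bitrate: 95.478 Mbps.
File: 95.478 Mbps × 540 s = 51558.1 Mb.
With 7% container overhead: ×1.07. → 55167.2 Mb.
At 8 Mbps: 55167.2 / 8 = 6895.9 s ≈ 1.92 hours.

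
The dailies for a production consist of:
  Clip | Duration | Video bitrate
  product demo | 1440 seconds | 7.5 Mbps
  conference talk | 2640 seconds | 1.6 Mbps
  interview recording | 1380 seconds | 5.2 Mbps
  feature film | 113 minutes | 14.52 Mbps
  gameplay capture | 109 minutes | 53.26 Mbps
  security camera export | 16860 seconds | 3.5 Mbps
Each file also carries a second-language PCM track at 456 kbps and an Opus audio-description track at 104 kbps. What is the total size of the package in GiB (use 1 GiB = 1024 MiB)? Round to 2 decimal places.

Audio total: 456 + 104 = 560 kbps = 0.560 Mbps.
product demo: 8.060 Mbps × 1440 s = 11606.4 Mb
conference talk: 2.160 Mbps × 2640 s = 5702.4 Mb
interview recording: 5.760 Mbps × 1380 s = 7948.8 Mb
feature film: 15.080 Mbps × 6780 s = 102242.4 Mb
gameplay capture: 53.820 Mbps × 6540 s = 351982.8 Mb
security camera export: 4.060 Mbps × 16860 s = 68451.6 Mb
Total: 547934.4 Mb = 68491.8 MB.
= 63.79 GiB.

63.79 GiB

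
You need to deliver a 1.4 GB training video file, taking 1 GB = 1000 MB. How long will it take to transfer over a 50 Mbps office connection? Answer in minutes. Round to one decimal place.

3.7 minutes

File: 1.4 GB = 11200.0 Mb.
At 50 Mbps: 11200.0 / 50 = 224.0 s ≈ 3.73 minutes.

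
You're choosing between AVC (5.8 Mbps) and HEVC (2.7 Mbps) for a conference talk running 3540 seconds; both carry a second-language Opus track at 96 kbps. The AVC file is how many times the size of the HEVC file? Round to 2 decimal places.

Audio: 96 kbps = 0.096 Mbps.
AVC: 5.896 Mbps × 3540 s = 20871.8 Mb = 2.430 GiB.
HEVC: 2.796 Mbps × 3540 s = 9897.8 Mb = 1.152 GiB.
Ratio: 2.430 / 1.152 = 2.109.

2.11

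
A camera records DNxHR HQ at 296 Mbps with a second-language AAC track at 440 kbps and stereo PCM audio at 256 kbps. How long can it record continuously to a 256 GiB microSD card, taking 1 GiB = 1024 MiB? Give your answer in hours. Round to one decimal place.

Audio total: 440 + 256 = 696 kbps = 0.696 Mbps.
Total bitrate: 296 + 0.696 = 296.696 Mbps.
Capacity: 256 GiB = 2,199,023 Mb.
Recording time: 2,199,023 / 296.696 = 7,412 s ≈ 2.06 hours.

2.1 hours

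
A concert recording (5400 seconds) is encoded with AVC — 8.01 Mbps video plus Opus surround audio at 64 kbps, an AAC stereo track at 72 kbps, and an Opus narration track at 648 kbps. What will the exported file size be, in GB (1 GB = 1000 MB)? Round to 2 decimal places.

5.94 GB

Audio total: 64 + 72 + 648 = 784 kbps = 0.784 Mbps.
Total bitrate: 8.01 + 0.784 = 8.794 Mbps.
Stream data: 8.794 Mbps × 5400 s = 47487.6 Mb.
47,488 Mb ÷ 8 = 5,936 MB → 5.936 GB.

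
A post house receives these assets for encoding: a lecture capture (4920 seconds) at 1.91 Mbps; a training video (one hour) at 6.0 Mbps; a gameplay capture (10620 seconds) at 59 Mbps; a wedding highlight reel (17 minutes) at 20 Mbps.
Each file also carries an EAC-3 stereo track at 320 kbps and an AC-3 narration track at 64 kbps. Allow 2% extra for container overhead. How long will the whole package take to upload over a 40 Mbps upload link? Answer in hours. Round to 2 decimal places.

Audio total: 320 + 64 = 384 kbps = 0.384 Mbps.
lecture capture: 2.294 Mbps × 4920 s × 1.02 = 11512.2 Mb
training video: 6.384 Mbps × 3600 s × 1.02 = 23442.0 Mb
gameplay capture: 59.384 Mbps × 10620 s × 1.02 = 643271.2 Mb
wedding highlight reel: 20.384 Mbps × 1020 s × 1.02 = 21207.5 Mb
Total: 699433.0 Mb = 87429.1 MB.
At 40 Mbps: 699433.0 / 40 = 17486 s ≈ 4.86 hours.

4.86 hours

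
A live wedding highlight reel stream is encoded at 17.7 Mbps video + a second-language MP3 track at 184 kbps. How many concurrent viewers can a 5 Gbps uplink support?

Audio: 184 kbps = 0.184 Mbps.
Per-viewer media rate: 17.884 Mbps.
5 Gbps = 5,000 Mbps; 5,000 / 17.884 = 279.58 → 279 viewers.

279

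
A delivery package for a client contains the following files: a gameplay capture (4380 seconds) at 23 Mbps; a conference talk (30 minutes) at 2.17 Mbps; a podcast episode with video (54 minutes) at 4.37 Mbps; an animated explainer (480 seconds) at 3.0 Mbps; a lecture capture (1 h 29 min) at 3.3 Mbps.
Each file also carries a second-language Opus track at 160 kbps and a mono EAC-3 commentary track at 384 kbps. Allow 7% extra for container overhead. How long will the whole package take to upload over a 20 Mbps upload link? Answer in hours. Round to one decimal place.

2.2 hours

Audio total: 160 + 384 = 544 kbps = 0.544 Mbps.
gameplay capture: 23.544 Mbps × 4380 s × 1.07 = 110341.3 Mb
conference talk: 2.714 Mbps × 1800 s × 1.07 = 5227.2 Mb
podcast episode with video: 4.914 Mbps × 3240 s × 1.07 = 17035.9 Mb
animated explainer: 3.544 Mbps × 480 s × 1.07 = 1820.2 Mb
lecture capture: 3.844 Mbps × 5340 s × 1.07 = 21963.8 Mb
Total: 156388.4 Mb = 19548.5 MB.
At 20 Mbps: 156388.4 / 20 = 7819 s ≈ 2.17 hours.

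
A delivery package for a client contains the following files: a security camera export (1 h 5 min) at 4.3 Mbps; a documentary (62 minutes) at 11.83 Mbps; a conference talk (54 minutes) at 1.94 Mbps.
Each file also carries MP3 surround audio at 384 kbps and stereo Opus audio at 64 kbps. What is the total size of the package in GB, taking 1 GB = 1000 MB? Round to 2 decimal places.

8.99 GB

Audio total: 384 + 64 = 448 kbps = 0.448 Mbps.
security camera export: 4.748 Mbps × 3900 s = 18517.2 Mb
documentary: 12.278 Mbps × 3720 s = 45674.2 Mb
conference talk: 2.388 Mbps × 3240 s = 7737.1 Mb
Total: 71928.5 Mb = 8991.1 MB.
= 8.991 GB.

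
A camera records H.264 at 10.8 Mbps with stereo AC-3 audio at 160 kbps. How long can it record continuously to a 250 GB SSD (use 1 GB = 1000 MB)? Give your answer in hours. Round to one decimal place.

Audio: 160 kbps = 0.160 Mbps.
Total bitrate: 10.8 + 0.160 = 10.960 Mbps.
Capacity: 250 GB = 2,000,000 Mb.
Recording time: 2,000,000 / 10.960 = 182,482 s ≈ 50.7 hours.

50.7 hours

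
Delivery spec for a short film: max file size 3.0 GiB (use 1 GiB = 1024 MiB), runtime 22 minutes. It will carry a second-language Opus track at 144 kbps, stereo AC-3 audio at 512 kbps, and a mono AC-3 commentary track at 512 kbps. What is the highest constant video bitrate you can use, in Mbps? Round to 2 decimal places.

18.35 Mbps

Budget: 3.0 GiB = 25769.8 Mb.
22 min = 1320 s
Total bitrate budget: 25769.8 Mb / 1320 s = 19.523 Mbps.
Audio total: 144 + 512 + 512 = 1168 kbps = 1.168 Mbps.
Video: 19.523 − 1.168 = 18.355 Mbps.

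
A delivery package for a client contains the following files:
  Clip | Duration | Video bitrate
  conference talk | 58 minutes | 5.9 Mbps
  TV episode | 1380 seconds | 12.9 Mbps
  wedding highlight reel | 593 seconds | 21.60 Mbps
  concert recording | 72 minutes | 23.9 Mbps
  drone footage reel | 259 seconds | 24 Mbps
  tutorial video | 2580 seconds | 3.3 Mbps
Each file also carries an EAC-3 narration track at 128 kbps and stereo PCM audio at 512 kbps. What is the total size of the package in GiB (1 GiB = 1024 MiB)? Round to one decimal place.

20.6 GiB

Audio total: 128 + 512 = 640 kbps = 0.640 Mbps.
conference talk: 6.540 Mbps × 3480 s = 22759.2 Mb
TV episode: 13.540 Mbps × 1380 s = 18685.2 Mb
wedding highlight reel: 22.240 Mbps × 593 s = 13188.3 Mb
concert recording: 24.540 Mbps × 4320 s = 106012.8 Mb
drone footage reel: 24.640 Mbps × 259 s = 6381.8 Mb
tutorial video: 3.940 Mbps × 2580 s = 10165.2 Mb
Total: 177192.5 Mb = 22149.1 MB.
= 20.63 GiB.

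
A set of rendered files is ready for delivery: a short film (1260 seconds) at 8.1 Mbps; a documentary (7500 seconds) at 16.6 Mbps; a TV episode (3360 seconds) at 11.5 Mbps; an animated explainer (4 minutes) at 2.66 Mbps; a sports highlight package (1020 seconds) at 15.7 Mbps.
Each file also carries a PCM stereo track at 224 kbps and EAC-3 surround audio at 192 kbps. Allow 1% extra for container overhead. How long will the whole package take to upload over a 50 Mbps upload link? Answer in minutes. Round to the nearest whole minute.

66 minutes

Audio total: 224 + 192 = 416 kbps = 0.416 Mbps.
short film: 8.516 Mbps × 1260 s × 1.01 = 10837.5 Mb
documentary: 17.016 Mbps × 7500 s × 1.01 = 128896.2 Mb
TV episode: 11.916 Mbps × 3360 s × 1.01 = 40438.1 Mb
animated explainer: 3.076 Mbps × 240 s × 1.01 = 745.6 Mb
sports highlight package: 16.116 Mbps × 1020 s × 1.01 = 16602.7 Mb
Total: 197520.1 Mb = 24690.0 MB.
At 50 Mbps: 197520.1 / 50 = 3950 s ≈ 65.8 minutes.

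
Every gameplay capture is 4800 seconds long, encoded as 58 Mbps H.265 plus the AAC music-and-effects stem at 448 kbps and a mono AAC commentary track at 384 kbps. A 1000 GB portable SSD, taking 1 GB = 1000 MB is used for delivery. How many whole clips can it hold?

Audio total: 448 + 384 = 832 kbps = 0.832 Mbps.
Total bitrate: 58.832 Mbps.
Per item: 58.832 Mbps × 4800 s = 282,394 Mb = 35,299 MB.
Capacity: 1000 GB = 8,000,000 Mb; 28.33 items → 28 complete.

28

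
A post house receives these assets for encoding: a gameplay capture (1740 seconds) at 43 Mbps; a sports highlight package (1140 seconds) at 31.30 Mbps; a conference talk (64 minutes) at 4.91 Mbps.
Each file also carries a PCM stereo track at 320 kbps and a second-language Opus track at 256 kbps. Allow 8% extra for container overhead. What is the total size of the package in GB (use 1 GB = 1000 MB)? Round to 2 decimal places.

17.99 GB

Audio total: 320 + 256 = 576 kbps = 0.576 Mbps.
gameplay capture: 43.576 Mbps × 1740 s × 1.08 = 81888.0 Mb
sports highlight package: 31.876 Mbps × 1140 s × 1.08 = 39245.7 Mb
conference talk: 5.486 Mbps × 3840 s × 1.08 = 22751.5 Mb
Total: 143885.3 Mb = 17985.7 MB.
= 17.99 GB.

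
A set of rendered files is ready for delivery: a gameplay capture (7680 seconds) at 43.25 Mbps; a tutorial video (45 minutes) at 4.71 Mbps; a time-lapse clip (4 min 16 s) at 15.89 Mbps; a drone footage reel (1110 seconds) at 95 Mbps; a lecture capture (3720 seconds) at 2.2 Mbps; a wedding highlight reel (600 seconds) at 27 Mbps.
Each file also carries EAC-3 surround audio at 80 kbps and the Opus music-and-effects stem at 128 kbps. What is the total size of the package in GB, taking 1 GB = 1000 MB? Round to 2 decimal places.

Audio total: 80 + 128 = 208 kbps = 0.208 Mbps.
gameplay capture: 43.458 Mbps × 7680 s = 333757.4 Mb
tutorial video: 4.918 Mbps × 2700 s = 13278.6 Mb
time-lapse clip: 16.098 Mbps × 256 s = 4121.1 Mb
drone footage reel: 95.208 Mbps × 1110 s = 105680.9 Mb
lecture capture: 2.408 Mbps × 3720 s = 8957.8 Mb
wedding highlight reel: 27.208 Mbps × 600 s = 16324.8 Mb
Total: 482120.6 Mb = 60265.1 MB.
= 60.27 GB.

60.27 GB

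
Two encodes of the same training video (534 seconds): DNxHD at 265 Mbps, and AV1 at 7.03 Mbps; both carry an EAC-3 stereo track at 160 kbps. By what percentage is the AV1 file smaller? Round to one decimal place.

Audio: 160 kbps = 0.160 Mbps.
DNxHD: 265.160 Mbps × 534 s = 141595.4 Mb = 17.699 GB.
AV1: 7.190 Mbps × 534 s = 3839.5 Mb = 0.480 GB.
Reduction: (1 − 0.480/17.699) × 100 = 97.29%.

97.3%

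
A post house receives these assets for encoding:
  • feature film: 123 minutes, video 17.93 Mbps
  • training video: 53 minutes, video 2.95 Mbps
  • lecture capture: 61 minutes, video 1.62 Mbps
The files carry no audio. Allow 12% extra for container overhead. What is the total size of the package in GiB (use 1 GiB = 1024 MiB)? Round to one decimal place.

feature film: 17.930 Mbps × 7380 s × 1.12 = 148202.2 Mb
training video: 2.950 Mbps × 3180 s × 1.12 = 10506.7 Mb
lecture capture: 1.620 Mbps × 3660 s × 1.12 = 6640.7 Mb
Total: 165349.6 Mb = 20668.7 MB.
= 19.25 GiB.

19.2 GiB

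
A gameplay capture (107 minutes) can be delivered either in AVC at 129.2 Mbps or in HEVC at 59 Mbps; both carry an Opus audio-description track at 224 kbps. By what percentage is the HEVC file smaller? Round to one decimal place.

54.2%

107 min = 6420 s
Audio: 224 kbps = 0.224 Mbps.
AVC: 129.424 Mbps × 6420 s = 830902.1 Mb = 96.730 GiB.
HEVC: 59.224 Mbps × 6420 s = 380218.1 Mb = 44.263 GiB.
Reduction: (1 − 44.263/96.730) × 100 = 54.24%.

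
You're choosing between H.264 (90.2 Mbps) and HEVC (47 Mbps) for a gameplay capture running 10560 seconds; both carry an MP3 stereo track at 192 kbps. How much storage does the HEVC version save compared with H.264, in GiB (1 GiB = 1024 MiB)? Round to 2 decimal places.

Audio: 192 kbps = 0.192 Mbps.
H.264: 90.392 Mbps × 10560 s = 954539.5 Mb = 111.123 GiB.
HEVC: 47.192 Mbps × 10560 s = 498347.5 Mb = 58.015 GiB.
Saving: 111.123 − 58.015 = 53.108 GiB.

53.11 GiB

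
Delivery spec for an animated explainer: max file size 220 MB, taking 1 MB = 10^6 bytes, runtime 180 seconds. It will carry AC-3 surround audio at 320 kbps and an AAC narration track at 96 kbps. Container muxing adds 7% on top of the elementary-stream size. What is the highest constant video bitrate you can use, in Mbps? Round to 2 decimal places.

8.72 Mbps

Budget: 220 MB = 1760.0 Mb.
Stream payload after overhead: 1760.0 / 1.07 = 1644.9 Mb.
Total bitrate budget: 1644.9 Mb / 180 s = 9.138 Mbps.
Audio total: 320 + 96 = 416 kbps = 0.416 Mbps.
Video: 9.138 − 0.416 = 8.722 Mbps.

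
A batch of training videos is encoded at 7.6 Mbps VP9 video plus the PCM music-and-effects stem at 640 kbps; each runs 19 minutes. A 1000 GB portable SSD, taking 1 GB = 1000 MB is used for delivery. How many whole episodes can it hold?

19 min = 1140 s
Audio: 640 kbps = 0.640 Mbps.
Total bitrate: 8.240 Mbps.
Per item: 8.240 Mbps × 1140 s = 9,394 Mb = 1,174 MB.
Capacity: 1000 GB = 8,000,000 Mb; 851.64 items → 851 complete.

851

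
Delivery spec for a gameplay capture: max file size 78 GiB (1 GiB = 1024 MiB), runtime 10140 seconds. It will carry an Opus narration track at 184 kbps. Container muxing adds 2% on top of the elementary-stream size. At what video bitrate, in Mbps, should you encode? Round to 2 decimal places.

Budget: 78 GiB = 670014.9 Mb.
Stream payload after overhead: 670014.9 / 1.02 = 656877.4 Mb.
Total bitrate budget: 656877.4 Mb / 10140 s = 64.781 Mbps.
Audio: 184 kbps = 0.184 Mbps.
Video: 64.781 − 0.184 = 64.597 Mbps.

64.60 Mbps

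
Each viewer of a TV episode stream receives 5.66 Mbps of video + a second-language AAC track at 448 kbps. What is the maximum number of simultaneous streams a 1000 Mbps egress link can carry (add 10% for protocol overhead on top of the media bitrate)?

148

Audio: 448 kbps = 0.448 Mbps.
Per-viewer media rate: 6.108 Mbps.
On the wire with 10% overhead: 6.719 Mbps.
1000 Mbps = 1,000 Mbps; 1,000 / 6.719 = 148.84 → 148 viewers.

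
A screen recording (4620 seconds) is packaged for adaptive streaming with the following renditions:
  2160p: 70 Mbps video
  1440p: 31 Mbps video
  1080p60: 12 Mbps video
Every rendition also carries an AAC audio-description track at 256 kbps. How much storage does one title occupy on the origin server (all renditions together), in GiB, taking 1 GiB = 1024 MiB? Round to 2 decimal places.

Audio: 256 kbps = 0.256 Mbps.
Sum of rendition bitrates: (70+0.256) + (31+0.256) + (12+0.256) = 113.768 Mbps.
× 4620 s = 525,608 Mb = 65,701 MB = 61.19 GiB.

61.19 GiB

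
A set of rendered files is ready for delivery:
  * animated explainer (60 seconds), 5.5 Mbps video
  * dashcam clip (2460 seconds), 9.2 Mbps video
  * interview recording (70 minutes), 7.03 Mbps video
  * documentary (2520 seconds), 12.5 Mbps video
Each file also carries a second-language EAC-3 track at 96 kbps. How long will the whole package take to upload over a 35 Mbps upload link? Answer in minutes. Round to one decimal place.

Audio: 96 kbps = 0.096 Mbps.
animated explainer: 5.596 Mbps × 60 s = 335.8 Mb
dashcam clip: 9.296 Mbps × 2460 s = 22868.2 Mb
interview recording: 7.126 Mbps × 4200 s = 29929.2 Mb
documentary: 12.596 Mbps × 2520 s = 31741.9 Mb
Total: 84875.0 Mb = 10609.4 MB.
At 35 Mbps: 84875.0 / 35 = 2425 s ≈ 40.4 minutes.

40.4 minutes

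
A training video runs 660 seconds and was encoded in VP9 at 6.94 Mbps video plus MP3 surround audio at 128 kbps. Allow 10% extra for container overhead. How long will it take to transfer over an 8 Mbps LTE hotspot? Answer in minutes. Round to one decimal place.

Audio: 128 kbps = 0.128 Mbps.
Total bitrate: 7.068 Mbps.
File: 7.068 Mbps × 660 s = 4664.9 Mb.
With 10% container overhead: ×1.10. → 5131.4 Mb.
At 8 Mbps: 5131.4 / 8 = 641.4 s ≈ 10.7 minutes.

10.7 minutes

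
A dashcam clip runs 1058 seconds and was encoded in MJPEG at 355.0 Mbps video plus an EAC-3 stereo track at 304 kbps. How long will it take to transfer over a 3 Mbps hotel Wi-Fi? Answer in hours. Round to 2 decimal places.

34.81 hours

Audio: 304 kbps = 0.304 Mbps.
Total bitrate: 355.304 Mbps.
File: 355.304 Mbps × 1058 s = 375911.6 Mb.
At 3 Mbps: 375911.6 / 3 = 125303.9 s ≈ 34.8 hours.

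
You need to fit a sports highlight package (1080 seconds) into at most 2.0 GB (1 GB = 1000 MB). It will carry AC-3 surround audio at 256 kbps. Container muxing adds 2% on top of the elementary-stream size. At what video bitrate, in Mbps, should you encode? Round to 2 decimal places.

14.27 Mbps

Budget: 2.0 GB = 16000.0 Mb.
Stream payload after overhead: 16000.0 / 1.02 = 15686.3 Mb.
Total bitrate budget: 15686.3 Mb / 1080 s = 14.524 Mbps.
Audio: 256 kbps = 0.256 Mbps.
Video: 14.524 − 0.256 = 14.268 Mbps.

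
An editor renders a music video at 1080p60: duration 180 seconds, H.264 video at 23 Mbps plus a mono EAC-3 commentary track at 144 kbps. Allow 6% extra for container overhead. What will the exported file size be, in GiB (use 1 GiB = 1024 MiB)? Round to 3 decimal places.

Audio: 144 kbps = 0.144 Mbps.
Total bitrate: 23 + 0.144 = 23.144 Mbps.
Stream data: 23.144 Mbps × 180 s = 4165.9 Mb.
With 6% container overhead: ×1.06.
4,416 Mb = 551,984,400 bytes ÷ 1,073,741,824 = 0.5141 GiB.

0.514 GiB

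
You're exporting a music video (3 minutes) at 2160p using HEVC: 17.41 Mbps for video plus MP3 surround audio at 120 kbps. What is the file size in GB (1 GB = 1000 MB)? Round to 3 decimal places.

0.394 GB

3 min = 180 s
Audio: 120 kbps = 0.120 Mbps.
Total bitrate: 17.41 + 0.120 = 17.530 Mbps.
Stream data: 17.530 Mbps × 180 s = 3155.4 Mb.
3,155 Mb ÷ 8 = 394.4 MB → 0.3944 GB.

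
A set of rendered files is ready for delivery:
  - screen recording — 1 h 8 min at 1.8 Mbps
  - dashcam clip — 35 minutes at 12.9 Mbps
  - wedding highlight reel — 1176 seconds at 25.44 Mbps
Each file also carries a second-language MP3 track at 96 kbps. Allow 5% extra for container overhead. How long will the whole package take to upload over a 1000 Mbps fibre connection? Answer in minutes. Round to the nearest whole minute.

1 minutes

Audio: 96 kbps = 0.096 Mbps.
screen recording: 1.896 Mbps × 4080 s × 1.05 = 8122.5 Mb
dashcam clip: 12.996 Mbps × 2100 s × 1.05 = 28656.2 Mb
wedding highlight reel: 25.536 Mbps × 1176 s × 1.05 = 31531.9 Mb
Total: 68310.5 Mb = 8538.8 MB.
At 1000 Mbps: 68310.5 / 1000 = 68 s ≈ 1.14 minutes.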